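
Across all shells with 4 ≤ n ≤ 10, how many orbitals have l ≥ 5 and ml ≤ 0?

Treat each shell separately and count matching orbitals:
n=6 → 6; n=7 → 13; n=8 → 21; n=9 → 30; n=10 → 40.
Total orbitals: 6 + 13 + 21 + 30 + 40 = 110.

110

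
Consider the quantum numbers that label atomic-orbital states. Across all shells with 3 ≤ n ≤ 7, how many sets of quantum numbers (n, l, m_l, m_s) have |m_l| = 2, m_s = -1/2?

30

Treat each shell separately and count matching orbitals:
n=3 → 2; n=4 → 4; n=5 → 6; n=6 → 8; n=7 → 10.
Orbitals: 2 + 4 + 6 + 8 + 10 = 30. With m_s fixed to -1/2 there is one state per orbital, so 30 states.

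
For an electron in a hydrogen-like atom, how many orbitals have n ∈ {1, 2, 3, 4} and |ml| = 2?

6

Per-shell orbital counts meeting the constraint:
n=3 → 2; n=4 → 4.
Total orbitals: 2 + 4 = 6.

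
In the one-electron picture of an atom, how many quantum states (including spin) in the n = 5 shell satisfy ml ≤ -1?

The (l, ml) pairs meeting ml ≤ -1 give: l=1 → 1; l=2 → 2; l=3 → 3; l=4 → 4.
Orbitals: 1 + 2 + 3 + 4 = 10. Each orbital carries two spin states, so 10 × 2 = 20 states.

20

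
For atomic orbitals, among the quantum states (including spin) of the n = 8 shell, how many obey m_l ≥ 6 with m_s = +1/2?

3

For n = 8, l ranges over 0 … 7.
Orbitals with m_l ≥ 6, by l: l=6 → 1; l=7 → 2.
Orbitals: 1 + 2 = 3. With m_s fixed to a single value there is one state per orbital, giving 3 states.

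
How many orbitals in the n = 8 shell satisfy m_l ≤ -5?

Go through l = 0, …, 7 (the values permitted for n = 8).
Contributions: l=5 → 1; l=6 → 2; l=7 → 3.
Total orbitals: 1 + 2 + 3 = 6.

6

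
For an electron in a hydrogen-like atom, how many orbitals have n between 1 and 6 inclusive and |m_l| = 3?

Count contributing orbitals for each principal shell:
n=4 → 2; n=5 → 4; n=6 → 6.
Total orbitals: 2 + 4 + 6 = 12.

12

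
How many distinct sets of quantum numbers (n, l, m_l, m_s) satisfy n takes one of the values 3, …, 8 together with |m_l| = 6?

12

Go shell by shell, enumerating (l, m_l) with |m_l| = 6:
n=7 → 2; n=8 → 4.
Orbitals: 2 + 4 = 6. Including both spin states (m_s = ±1/2) gives 2 × 6 = 12 states.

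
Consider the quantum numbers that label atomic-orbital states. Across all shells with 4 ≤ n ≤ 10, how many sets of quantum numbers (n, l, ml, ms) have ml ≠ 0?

644

Per-shell orbital counts meeting the constraint:
n=4 → 12; n=5 → 20; n=6 → 30; n=7 → 42; n=8 → 56; n=9 → 72; n=10 → 90.
Orbitals: 12 + 20 + 30 + 42 + 56 + 72 + 90 = 322. Including both spin states (ms = ±1/2) gives 2 × 322 = 644 states.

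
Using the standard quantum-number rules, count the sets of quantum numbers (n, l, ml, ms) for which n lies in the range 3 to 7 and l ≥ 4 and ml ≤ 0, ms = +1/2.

34

Work shell by shell — for each n, count the (l, ml) pairs that satisfy l ≥ 4 and ml ≤ 0:
n=5 → 5; n=6 → 11; n=7 → 18.
Orbitals: 5 + 11 + 18 = 34. With ms fixed to +1/2 there is one state per orbital, so 34 states.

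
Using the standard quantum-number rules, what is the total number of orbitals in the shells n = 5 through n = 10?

355

Shell n has n² orbitals: 5²=25 + 6²=36 + 7²=49 + 8²=64 + 9²=81 + 10²=100 = 355 orbitals.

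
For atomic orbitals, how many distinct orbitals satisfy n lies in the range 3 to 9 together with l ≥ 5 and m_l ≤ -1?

60

Count contributing orbitals for each principal shell:
n=6 → 5; n=7 → 11; n=8 → 18; n=9 → 26.
Total orbitals: 5 + 11 + 18 + 26 = 60.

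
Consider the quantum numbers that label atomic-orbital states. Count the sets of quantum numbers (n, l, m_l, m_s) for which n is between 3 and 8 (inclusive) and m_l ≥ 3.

70

Per-shell orbital counts meeting the constraint:
n=4 → 1; n=5 → 3; n=6 → 6; n=7 → 10; n=8 → 15.
Orbitals: 1 + 3 + 6 + 10 + 15 = 35. Including both spin states (m_s = ±1/2) gives 2 × 35 = 70 states.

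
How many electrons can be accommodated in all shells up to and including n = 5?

110

Total orbitals = 1² + 2² + 3² + 4² + 5² = 55. Doubling for spin gives 110 electrons.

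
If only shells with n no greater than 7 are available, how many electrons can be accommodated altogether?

280

Total orbitals = 1² + 2² + 3² + 4² + 5² + 6² + 7² = 140. Doubling for spin gives 280 electrons.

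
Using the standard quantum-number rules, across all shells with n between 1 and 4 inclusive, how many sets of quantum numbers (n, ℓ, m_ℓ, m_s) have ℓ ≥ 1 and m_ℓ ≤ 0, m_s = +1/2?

16

Work shell by shell — for each n, count the (ℓ, m_ℓ) pairs that satisfy ℓ ≥ 1 and m_ℓ ≤ 0:
n=2 → 2; n=3 → 5; n=4 → 9.
Orbitals: 2 + 5 + 9 = 16. With m_s fixed to +1/2 there is one state per orbital, so 16 states.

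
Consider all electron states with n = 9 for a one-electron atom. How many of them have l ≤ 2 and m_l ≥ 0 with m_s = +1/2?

6

For n = 9, l ranges over 0 … 8.
Orbitals with l ≤ 2 and m_l ≥ 0, by l: l=0 → 1; l=1 → 2; l=2 → 3.
Orbitals: 1 + 2 + 3 = 6. With m_s fixed to a single value there is one state per orbital, giving 6 states.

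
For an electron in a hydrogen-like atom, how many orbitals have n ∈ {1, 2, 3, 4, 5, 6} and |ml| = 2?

Go shell by shell, enumerating (l, ml) with |ml| = 2:
n=3 → 2; n=4 → 4; n=5 → 6; n=6 → 8.
Total orbitals: 2 + 4 + 6 + 8 = 20.

20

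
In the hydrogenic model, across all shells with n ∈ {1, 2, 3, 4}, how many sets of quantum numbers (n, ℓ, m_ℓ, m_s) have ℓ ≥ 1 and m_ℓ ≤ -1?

20

Count contributing orbitals for each principal shell:
n=2 → 1; n=3 → 3; n=4 → 6.
Orbitals: 1 + 3 + 6 = 10. Including both spin states (m_s = ±1/2) gives 2 × 10 = 20 states.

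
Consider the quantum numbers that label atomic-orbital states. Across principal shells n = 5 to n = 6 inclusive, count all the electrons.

Shell n has n² orbitals: 5²=25 + 6²=36 = 61 orbitals.
Two spin states per orbital: 2 × 61 = 122 electrons.

122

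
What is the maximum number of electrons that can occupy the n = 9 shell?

162

A shell holds 2n² electrons: 2 × 9² = 2 × 81 = 162.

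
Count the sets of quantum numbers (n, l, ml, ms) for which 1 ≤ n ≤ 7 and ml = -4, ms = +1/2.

6

Per-shell orbital counts meeting the constraint:
n=5 → 1; n=6 → 2; n=7 → 3.
Orbitals: 1 + 2 + 3 = 6. With ms fixed to +1/2 there is one state per orbital, so 6 states.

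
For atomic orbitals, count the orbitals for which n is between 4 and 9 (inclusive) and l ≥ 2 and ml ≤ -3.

56

Per-shell orbital counts meeting the constraint:
n=4 → 1; n=5 → 3; n=6 → 6; n=7 → 10; n=8 → 15; n=9 → 21.
Total orbitals: 1 + 3 + 6 + 10 + 15 + 21 = 56.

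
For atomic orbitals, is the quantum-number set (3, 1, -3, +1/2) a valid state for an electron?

Not allowed

The magnetic quantum number must satisfy −l ≤ m_l ≤ l. With l = 1, m_l can only be -1, 0, 1, so m_l = -3 is forbidden.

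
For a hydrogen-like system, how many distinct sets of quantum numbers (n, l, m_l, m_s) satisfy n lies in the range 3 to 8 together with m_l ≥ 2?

112

Go shell by shell, enumerating (l, m_l) with m_l ≥ 2:
n=3 → 1; n=4 → 3; n=5 → 6; n=6 → 10; n=7 → 15; n=8 → 21.
Orbitals: 1 + 3 + 6 + 10 + 15 + 21 = 56. Including both spin states (m_s = ±1/2) gives 2 × 56 = 112 states.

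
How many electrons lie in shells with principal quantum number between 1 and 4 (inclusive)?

60

Shell n has n² orbitals: 1²=1 + 2²=4 + 3²=9 + 4²=16 = 30 orbitals.
Two spin states per orbital: 2 × 30 = 60 electrons.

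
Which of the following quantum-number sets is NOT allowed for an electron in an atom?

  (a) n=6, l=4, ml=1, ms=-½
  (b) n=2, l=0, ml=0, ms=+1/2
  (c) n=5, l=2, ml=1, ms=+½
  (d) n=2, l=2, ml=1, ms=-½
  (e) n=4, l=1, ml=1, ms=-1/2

(d) has l = 2 ≥ n = 2, violating 0 ≤ l ≤ n−1.
The remaining sets (a), (b), (c), (e) satisfy all four rules.

(d)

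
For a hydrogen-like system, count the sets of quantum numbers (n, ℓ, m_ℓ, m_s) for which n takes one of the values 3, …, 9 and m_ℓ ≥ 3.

Go shell by shell, enumerating (ℓ, m_ℓ) with m_ℓ ≥ 3:
n=4 → 1; n=5 → 3; n=6 → 6; n=7 → 10; n=8 → 15; n=9 → 21.
Orbitals: 1 + 3 + 6 + 10 + 15 + 21 = 56. Including both spin states (m_s = ±1/2) gives 2 × 56 = 112 states.

112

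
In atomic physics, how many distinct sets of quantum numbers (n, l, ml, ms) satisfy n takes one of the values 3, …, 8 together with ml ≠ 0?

332

Count contributing orbitals for each principal shell:
n=3 → 6; n=4 → 12; n=5 → 20; n=6 → 30; n=7 → 42; n=8 → 56.
Orbitals: 6 + 12 + 20 + 30 + 42 + 56 = 166. Including both spin states (ms = ±1/2) gives 2 × 166 = 332 states.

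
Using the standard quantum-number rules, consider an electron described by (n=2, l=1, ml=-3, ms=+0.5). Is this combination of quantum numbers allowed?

The magnetic quantum number must satisfy −l ≤ ml ≤ l. With l = 1, ml can only be -1, 0, 1, so ml = -3 is forbidden.

Not allowed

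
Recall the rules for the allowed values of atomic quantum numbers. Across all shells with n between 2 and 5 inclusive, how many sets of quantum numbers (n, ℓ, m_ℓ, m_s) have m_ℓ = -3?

6

Count contributing orbitals for each principal shell:
n=4 → 1; n=5 → 2.
Orbitals: 1 + 2 = 3. Including both spin states (m_s = ±1/2) gives 2 × 3 = 6 states.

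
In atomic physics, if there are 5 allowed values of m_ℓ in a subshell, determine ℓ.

ℓ = 2

m_ℓ ranges over 2ℓ+1 integers, so 2ℓ+1 = 5 ⇒ ℓ = 2.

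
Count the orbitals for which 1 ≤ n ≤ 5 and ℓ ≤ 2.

32

Per-shell orbital counts meeting the constraint:
n=1 → 1; n=2 → 4; n=3 → 9; n=4 → 9; n=5 → 9.
Total orbitals: 1 + 4 + 9 + 9 + 9 = 32.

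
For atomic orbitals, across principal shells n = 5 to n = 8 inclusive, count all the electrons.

Shell n has n² orbitals: 5²=25 + 6²=36 + 7²=49 + 8²=64 = 174 orbitals.
Two spin states per orbital: 2 × 174 = 348 electrons.

348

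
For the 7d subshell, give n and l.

The leading integer gives n = 7; the letter 'd' means l = 2.

n = 7, l = 2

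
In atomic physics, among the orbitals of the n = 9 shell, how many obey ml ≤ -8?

With n = 9 the allowed l are 0, 1, …, 8.
The (l, ml) pairs meeting ml ≤ -8 give: l=8 → 1.
Total orbitals: 1.

1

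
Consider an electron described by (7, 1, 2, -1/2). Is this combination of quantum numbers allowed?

The magnetic quantum number must satisfy −ℓ ≤ m_ℓ ≤ ℓ. With ℓ = 1, m_ℓ can only be -1, 0, 1, so m_ℓ = 2 is forbidden.

Not allowed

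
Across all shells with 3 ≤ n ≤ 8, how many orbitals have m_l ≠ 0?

Work shell by shell — for each n, count the (l, m_l) pairs that satisfy m_l ≠ 0:
n=3 → 6; n=4 → 12; n=5 → 20; n=6 → 30; n=7 → 42; n=8 → 56.
Total orbitals: 6 + 12 + 20 + 30 + 42 + 56 = 166.

166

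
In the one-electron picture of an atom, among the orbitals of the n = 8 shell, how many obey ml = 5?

3

For n = 8, l ranges over 0 … 7.
Per l-value: l=5 → 1; l=6 → 1; l=7 → 1.
Total orbitals: 1 + 1 + 1 = 3.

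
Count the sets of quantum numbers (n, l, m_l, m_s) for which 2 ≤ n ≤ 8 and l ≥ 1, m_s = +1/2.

196

Go shell by shell, enumerating (l, m_l) with l ≥ 1:
n=2 → 3; n=3 → 8; n=4 → 15; n=5 → 24; n=6 → 35; n=7 → 48; n=8 → 63.
Orbitals: 3 + 8 + 15 + 24 + 35 + 48 + 63 = 196. With m_s fixed to +1/2 there is one state per orbital, so 196 states.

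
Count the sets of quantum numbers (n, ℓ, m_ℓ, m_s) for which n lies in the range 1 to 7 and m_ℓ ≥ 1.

Work shell by shell — for each n, count the (ℓ, m_ℓ) pairs that satisfy m_ℓ ≥ 1:
n=2 → 1; n=3 → 3; n=4 → 6; n=5 → 10; n=6 → 15; n=7 → 21.
Orbitals: 1 + 3 + 6 + 10 + 15 + 21 = 56. Including both spin states (m_s = ±1/2) gives 2 × 56 = 112 states.

112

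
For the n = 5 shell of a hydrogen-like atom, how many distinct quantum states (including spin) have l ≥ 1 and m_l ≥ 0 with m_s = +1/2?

The (l, m_l) pairs meeting l ≥ 1 and m_l ≥ 0 give: l=1 → 2; l=2 → 3; l=3 → 4; l=4 → 5.
Orbitals: 2 + 3 + 4 + 5 = 14. With m_s fixed to a single value there is one state per orbital, giving 14 states.

14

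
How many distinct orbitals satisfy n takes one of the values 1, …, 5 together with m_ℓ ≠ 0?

40

Per-shell orbital counts meeting the constraint:
n=2 → 2; n=3 → 6; n=4 → 12; n=5 → 20.
Total orbitals: 2 + 6 + 12 + 20 = 40.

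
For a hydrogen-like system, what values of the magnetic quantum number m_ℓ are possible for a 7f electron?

The 7f subshell has ℓ = 3, and m_ℓ takes every integer from −ℓ to +ℓ. With ℓ = 3 that gives the 7 values -3, -2, -1, 0, 1, 2, 3.

-3, -2, -1, 0, 1, 2, 3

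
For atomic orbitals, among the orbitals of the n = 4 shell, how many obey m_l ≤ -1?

Go through l = 0, …, 3 (the values permitted for n = 4).
Orbitals with m_l ≤ -1, by l: l=1 → 1; l=2 → 2; l=3 → 3.
Total orbitals: 1 + 2 + 3 = 6.

6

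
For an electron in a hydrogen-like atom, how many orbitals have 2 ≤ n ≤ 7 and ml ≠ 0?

112

Go shell by shell, enumerating (l, ml) with ml ≠ 0:
n=2 → 2; n=3 → 6; n=4 → 12; n=5 → 20; n=6 → 30; n=7 → 42.
Total orbitals: 2 + 6 + 12 + 20 + 30 + 42 = 112.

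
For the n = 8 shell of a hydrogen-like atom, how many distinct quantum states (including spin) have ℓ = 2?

10

The n = 8 shell has ℓ = 0 through 7; check each.
Per ℓ-value: ℓ=2 → 5.
Orbitals: 5. Each orbital carries two spin states, so 5 × 2 = 10 states.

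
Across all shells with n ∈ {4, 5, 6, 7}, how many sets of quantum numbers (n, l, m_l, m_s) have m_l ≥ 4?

Count contributing orbitals for each principal shell:
n=5 → 1; n=6 → 3; n=7 → 6.
Orbitals: 1 + 3 + 6 = 10. Including both spin states (m_s = ±1/2) gives 2 × 10 = 20 states.

20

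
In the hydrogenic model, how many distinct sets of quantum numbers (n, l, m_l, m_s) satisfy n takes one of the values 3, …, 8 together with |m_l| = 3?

Treat each shell separately and count matching orbitals:
n=4 → 2; n=5 → 4; n=6 → 6; n=7 → 8; n=8 → 10.
Orbitals: 2 + 4 + 6 + 8 + 10 = 30. Including both spin states (m_s = ±1/2) gives 2 × 30 = 60 states.

60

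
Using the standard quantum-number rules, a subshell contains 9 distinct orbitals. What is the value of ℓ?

2ℓ+1 = 9 gives ℓ = 4.

ℓ = 4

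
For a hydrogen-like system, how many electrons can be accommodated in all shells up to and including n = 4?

60

Total orbitals = 1² + 2² + 3² + 4² = 30. Doubling for spin gives 60 electrons.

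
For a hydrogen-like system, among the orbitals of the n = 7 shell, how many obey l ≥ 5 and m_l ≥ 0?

13

For n = 7, l ranges over 0 … 6.
The (l, m_l) pairs meeting l ≥ 5 and m_l ≥ 0 give: l=5 → 6; l=6 → 7.
Total orbitals: 6 + 7 = 13.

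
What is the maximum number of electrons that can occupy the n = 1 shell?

2

A shell holds 2n² electrons: 2 × 1² = 2 × 1 = 2.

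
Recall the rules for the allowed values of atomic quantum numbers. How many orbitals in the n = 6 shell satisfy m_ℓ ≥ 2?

10

With n = 6 the allowed ℓ are 0, 1, …, 5.
The (ℓ, m_ℓ) pairs meeting m_ℓ ≥ 2 give: ℓ=2 → 1; ℓ=3 → 2; ℓ=4 → 3; ℓ=5 → 4.
Total orbitals: 1 + 2 + 3 + 4 = 10.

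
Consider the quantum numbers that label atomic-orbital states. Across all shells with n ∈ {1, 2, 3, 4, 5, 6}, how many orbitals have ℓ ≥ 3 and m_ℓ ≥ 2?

16

Go shell by shell, enumerating (ℓ, m_ℓ) with ℓ ≥ 3 and m_ℓ ≥ 2:
n=4 → 2; n=5 → 5; n=6 → 9.
Total orbitals: 2 + 5 + 9 = 16.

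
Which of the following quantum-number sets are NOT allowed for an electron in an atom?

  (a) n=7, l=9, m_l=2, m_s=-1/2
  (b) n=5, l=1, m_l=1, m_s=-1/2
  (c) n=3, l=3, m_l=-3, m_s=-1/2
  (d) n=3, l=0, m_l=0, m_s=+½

(a) has l = 9 ≥ n = 7, violating 0 ≤ l ≤ n−1.
(c) has l = 3 ≥ n = 3, violating 0 ≤ l ≤ n−1.
The remaining sets (b), (d) satisfy all four rules.

(a) and (c)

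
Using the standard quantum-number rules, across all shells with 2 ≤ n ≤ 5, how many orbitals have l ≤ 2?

31

Treat each shell separately and count matching orbitals:
n=2 → 4; n=3 → 9; n=4 → 9; n=5 → 9.
Total orbitals: 4 + 9 + 9 + 9 = 31.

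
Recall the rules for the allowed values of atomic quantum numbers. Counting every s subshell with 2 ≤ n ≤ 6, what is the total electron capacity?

10

An s subshell (ℓ = 0) exists for every n ≥ 1, so shells n = 2, 3, 4, 5, 6 each contribute one — 5 subshells.
Since each s subshell holds 2(2·0+1) = 2 electrons, the total is 5 × 2 = 10.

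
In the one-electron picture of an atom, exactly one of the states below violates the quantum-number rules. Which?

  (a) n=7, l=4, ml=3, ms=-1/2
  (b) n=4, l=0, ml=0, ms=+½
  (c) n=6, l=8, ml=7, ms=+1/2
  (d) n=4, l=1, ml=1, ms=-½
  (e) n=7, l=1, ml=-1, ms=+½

(c) has l = 8 ≥ n = 6, violating 0 ≤ l ≤ n−1.
The remaining sets (a), (b), (d), (e) satisfy all four rules.

(c)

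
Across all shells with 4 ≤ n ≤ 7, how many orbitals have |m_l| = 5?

For each n in the range, tally the orbitals obeying |m_l| = 5:
n=6 → 2; n=7 → 4.
Total orbitals: 2 + 4 = 6.

6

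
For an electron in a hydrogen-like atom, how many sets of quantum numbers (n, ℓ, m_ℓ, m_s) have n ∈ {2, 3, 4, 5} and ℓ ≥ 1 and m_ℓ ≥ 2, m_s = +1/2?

10

For each n in the range, tally the orbitals obeying ℓ ≥ 1 and m_ℓ ≥ 2:
n=3 → 1; n=4 → 3; n=5 → 6.
Orbitals: 1 + 3 + 6 = 10. With m_s fixed to +1/2 there is one state per orbital, so 10 states.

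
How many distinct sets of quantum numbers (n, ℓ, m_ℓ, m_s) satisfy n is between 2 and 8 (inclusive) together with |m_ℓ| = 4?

40

Per-shell orbital counts meeting the constraint:
n=5 → 2; n=6 → 4; n=7 → 6; n=8 → 8.
Orbitals: 2 + 4 + 6 + 8 = 20. Including both spin states (m_s = ±1/2) gives 2 × 20 = 40 states.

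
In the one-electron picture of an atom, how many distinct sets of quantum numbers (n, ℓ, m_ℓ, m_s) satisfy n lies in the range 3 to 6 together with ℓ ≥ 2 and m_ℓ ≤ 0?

Count contributing orbitals for each principal shell:
n=3 → 3; n=4 → 7; n=5 → 12; n=6 → 18.
Orbitals: 3 + 7 + 12 + 18 = 40. Including both spin states (m_s = ±1/2) gives 2 × 40 = 80 states.

80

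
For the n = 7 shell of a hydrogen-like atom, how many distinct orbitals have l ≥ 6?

Contributions: l=6 → 13.
Total orbitals: 13.

13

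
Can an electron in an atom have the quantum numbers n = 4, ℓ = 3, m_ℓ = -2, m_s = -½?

Yes

n = 4 is a positive integer. ℓ = 3 satisfies 0 ≤ ℓ ≤ n−1 = 3. m_ℓ = -2 lies in the range −ℓ … +ℓ (here −3 … 3). m_s = -1/2 is one of ±1/2.
All four constraints are satisfied.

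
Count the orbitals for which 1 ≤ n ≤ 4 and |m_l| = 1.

For each n in the range, tally the orbitals obeying |m_l| = 1:
n=2 → 2; n=3 → 4; n=4 → 6.
Total orbitals: 2 + 4 + 6 = 12.

12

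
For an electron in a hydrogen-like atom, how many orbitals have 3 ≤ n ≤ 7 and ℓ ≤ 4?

For each n in the range, tally the orbitals obeying ℓ ≤ 4:
n=3 → 9; n=4 → 16; n=5 → 25; n=6 → 25; n=7 → 25.
Total orbitals: 9 + 16 + 25 + 25 + 25 = 100.

100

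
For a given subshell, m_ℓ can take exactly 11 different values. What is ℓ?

m_ℓ ranges over 2ℓ+1 integers, so 2ℓ+1 = 11 ⇒ ℓ = 5.

ℓ = 5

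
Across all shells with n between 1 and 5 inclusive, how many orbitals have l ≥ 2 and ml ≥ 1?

16

Count contributing orbitals for each principal shell:
n=3 → 2; n=4 → 5; n=5 → 9.
Total orbitals: 2 + 5 + 9 = 16.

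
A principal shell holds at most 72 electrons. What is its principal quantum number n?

n = 6

2n² = 72 ⇒ n² = 36 ⇒ n = 6.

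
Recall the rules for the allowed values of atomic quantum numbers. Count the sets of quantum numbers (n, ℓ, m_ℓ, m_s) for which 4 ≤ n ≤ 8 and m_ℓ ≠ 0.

Go shell by shell, enumerating (ℓ, m_ℓ) with m_ℓ ≠ 0:
n=4 → 12; n=5 → 20; n=6 → 30; n=7 → 42; n=8 → 56.
Orbitals: 12 + 20 + 30 + 42 + 56 = 160. Including both spin states (m_s = ±1/2) gives 2 × 160 = 320 states.

320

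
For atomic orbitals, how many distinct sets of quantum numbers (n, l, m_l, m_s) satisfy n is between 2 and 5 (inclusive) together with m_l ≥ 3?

8

Treat each shell separately and count matching orbitals:
n=4 → 1; n=5 → 3.
Orbitals: 1 + 3 = 4. Including both spin states (m_s = ±1/2) gives 2 × 4 = 8 states.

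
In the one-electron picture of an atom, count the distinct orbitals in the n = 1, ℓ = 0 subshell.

A subshell has 2ℓ+1 orbitals; with ℓ = 0, that's 1.

1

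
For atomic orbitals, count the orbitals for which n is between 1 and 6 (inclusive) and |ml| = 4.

Per-shell orbital counts meeting the constraint:
n=5 → 2; n=6 → 4.
Total orbitals: 2 + 4 = 6.

6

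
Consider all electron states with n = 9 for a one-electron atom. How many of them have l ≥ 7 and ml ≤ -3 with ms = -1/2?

With n = 9 the allowed l are 0, 1, …, 8.
Contributions: l=7 → 5; l=8 → 6.
Orbitals: 5 + 6 = 11. With ms fixed to a single value there is one state per orbital, giving 11 states.

11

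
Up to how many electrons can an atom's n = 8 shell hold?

128

A shell holds 2n² electrons: 2 × 8² = 2 × 64 = 128.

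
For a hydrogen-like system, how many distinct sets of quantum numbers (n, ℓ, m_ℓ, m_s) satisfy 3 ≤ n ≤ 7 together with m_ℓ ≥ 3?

40

Count contributing orbitals for each principal shell:
n=4 → 1; n=5 → 3; n=6 → 6; n=7 → 10.
Orbitals: 1 + 3 + 6 + 10 = 20. Including both spin states (m_s = ±1/2) gives 2 × 20 = 40 states.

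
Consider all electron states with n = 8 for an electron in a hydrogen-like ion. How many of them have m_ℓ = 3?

10

For n = 8, ℓ ranges over 0 … 7.
The (ℓ, m_ℓ) pairs meeting m_ℓ = 3 give: ℓ=3 → 1; ℓ=4 → 1; ℓ=5 → 1; ℓ=6 → 1; ℓ=7 → 1.
Orbitals: 1 + 1 + 1 + 1 + 1 = 5. Each orbital carries two spin states, so 5 × 2 = 10 states.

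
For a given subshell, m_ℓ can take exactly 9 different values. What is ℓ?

ℓ = 4 (g)

m_ℓ ranges over 2ℓ+1 integers, so 2ℓ+1 = 9 ⇒ ℓ = 4.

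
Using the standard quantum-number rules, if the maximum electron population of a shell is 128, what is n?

2n² = 128 ⇒ n² = 64 ⇒ n = 8.

n = 8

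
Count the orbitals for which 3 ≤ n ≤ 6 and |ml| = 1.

Work shell by shell — for each n, count the (l, ml) pairs that satisfy |ml| = 1:
n=3 → 4; n=4 → 6; n=5 → 8; n=6 → 10.
Total orbitals: 4 + 6 + 8 + 10 = 28.

28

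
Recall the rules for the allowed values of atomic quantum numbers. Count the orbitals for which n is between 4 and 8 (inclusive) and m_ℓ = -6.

Per-shell orbital counts meeting the constraint:
n=7 → 1; n=8 → 2.
Total orbitals: 1 + 2 = 3.

3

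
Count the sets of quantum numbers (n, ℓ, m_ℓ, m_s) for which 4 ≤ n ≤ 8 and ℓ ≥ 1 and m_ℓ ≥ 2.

Go shell by shell, enumerating (ℓ, m_ℓ) with ℓ ≥ 1 and m_ℓ ≥ 2:
n=4 → 3; n=5 → 6; n=6 → 10; n=7 → 15; n=8 → 21.
Orbitals: 3 + 6 + 10 + 15 + 21 = 55. Including both spin states (m_s = ±1/2) gives 2 × 55 = 110 states.

110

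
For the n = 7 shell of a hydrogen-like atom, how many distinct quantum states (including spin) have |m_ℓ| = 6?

4

Orbitals with |m_ℓ| = 6, by ℓ: ℓ=6 → 2.
Orbitals: 2. Each orbital carries two spin states, so 2 × 2 = 4 states.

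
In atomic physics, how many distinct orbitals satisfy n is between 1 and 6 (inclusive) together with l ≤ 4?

Work shell by shell — for each n, count the (l, m_l) pairs that satisfy l ≤ 4:
n=1 → 1; n=2 → 4; n=3 → 9; n=4 → 16; n=5 → 25; n=6 → 25.
Total orbitals: 1 + 4 + 9 + 16 + 25 + 25 = 80.

80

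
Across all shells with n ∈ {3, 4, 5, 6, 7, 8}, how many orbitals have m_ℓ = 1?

For each n in the range, tally the orbitals obeying m_ℓ = 1:
n=3 → 2; n=4 → 3; n=5 → 4; n=6 → 5; n=7 → 6; n=8 → 7.
Total orbitals: 2 + 3 + 4 + 5 + 6 + 7 = 27.

27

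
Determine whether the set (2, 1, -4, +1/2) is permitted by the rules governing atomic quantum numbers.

Not allowed

The magnetic quantum number must satisfy −l ≤ ml ≤ l. With l = 1, ml can only be -1, 0, 1, so ml = -4 is forbidden.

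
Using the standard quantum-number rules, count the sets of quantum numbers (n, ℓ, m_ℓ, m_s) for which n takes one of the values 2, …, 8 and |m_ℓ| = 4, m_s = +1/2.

20

Work shell by shell — for each n, count the (ℓ, m_ℓ) pairs that satisfy |m_ℓ| = 4:
n=5 → 2; n=6 → 4; n=7 → 6; n=8 → 8.
Orbitals: 2 + 4 + 6 + 8 = 20. With m_s fixed to +1/2 there is one state per orbital, so 20 states.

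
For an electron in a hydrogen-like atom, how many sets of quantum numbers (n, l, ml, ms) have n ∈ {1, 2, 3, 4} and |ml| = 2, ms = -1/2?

Work shell by shell — for each n, count the (l, ml) pairs that satisfy |ml| = 2:
n=3 → 2; n=4 → 4.
Orbitals: 2 + 4 = 6. With ms fixed to -1/2 there is one state per orbital, so 6 states.

6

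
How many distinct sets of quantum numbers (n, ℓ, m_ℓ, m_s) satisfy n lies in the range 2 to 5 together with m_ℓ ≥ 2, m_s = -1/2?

Treat each shell separately and count matching orbitals:
n=3 → 1; n=4 → 3; n=5 → 6.
Orbitals: 1 + 3 + 6 = 10. With m_s fixed to -1/2 there is one state per orbital, so 10 states.

10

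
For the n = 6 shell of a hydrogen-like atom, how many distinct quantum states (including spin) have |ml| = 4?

Go through l = 0, …, 5 (the values permitted for n = 6).
Orbitals with |ml| = 4, by l: l=4 → 2; l=5 → 2.
Orbitals: 2 + 2 = 4. Each orbital carries two spin states, so 4 × 2 = 8 states.

8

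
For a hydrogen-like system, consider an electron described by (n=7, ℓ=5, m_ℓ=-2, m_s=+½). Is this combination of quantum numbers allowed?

n = 7 is a positive integer. ℓ = 5 satisfies 0 ≤ ℓ ≤ n−1 = 6. m_ℓ = -2 lies in the range −ℓ … +ℓ (here −5 … 5). m_s = +1/2 is one of ±1/2.
All four constraints are satisfied.

Valid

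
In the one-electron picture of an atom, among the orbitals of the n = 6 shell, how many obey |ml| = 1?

For n = 6, l ranges over 0 … 5.
Orbitals with |ml| = 1, by l: l=1 → 2; l=2 → 2; l=3 → 2; l=4 → 2; l=5 → 2.
Total orbitals: 2 + 2 + 2 + 2 + 2 = 10.

10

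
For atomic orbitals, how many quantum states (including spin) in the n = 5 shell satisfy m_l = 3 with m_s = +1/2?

2

With n = 5 the allowed l are 0, 1, …, 4.
Contributions: l=3 → 1; l=4 → 1.
Orbitals: 1 + 1 = 2. With m_s fixed to a single value there is one state per orbital, giving 2 states.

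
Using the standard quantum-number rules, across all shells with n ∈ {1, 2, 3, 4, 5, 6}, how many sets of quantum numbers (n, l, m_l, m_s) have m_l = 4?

Work shell by shell — for each n, count the (l, m_l) pairs that satisfy m_l = 4:
n=5 → 1; n=6 → 2.
Orbitals: 1 + 2 = 3. Including both spin states (m_s = ±1/2) gives 2 × 3 = 6 states.

6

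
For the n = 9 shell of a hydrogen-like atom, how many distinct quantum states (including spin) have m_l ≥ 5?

For n = 9, l ranges over 0 … 8.
Contributions: l=5 → 1; l=6 → 2; l=7 → 3; l=8 → 4.
Orbitals: 1 + 2 + 3 + 4 = 10. Each orbital carries two spin states, so 10 × 2 = 20 states.

20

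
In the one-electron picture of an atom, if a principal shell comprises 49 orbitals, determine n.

n = 7

n² = 49 ⇒ n = 7.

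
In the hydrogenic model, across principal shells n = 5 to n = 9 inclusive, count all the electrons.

510

Shell n has n² orbitals: 5²=25 + 6²=36 + 7²=49 + 8²=64 + 9²=81 = 255 orbitals.
Two spin states per orbital: 2 × 255 = 510 electrons.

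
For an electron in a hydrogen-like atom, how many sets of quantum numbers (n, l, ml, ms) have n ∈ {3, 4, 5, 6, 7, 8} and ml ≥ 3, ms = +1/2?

For each n in the range, tally the orbitals obeying ml ≥ 3:
n=4 → 1; n=5 → 3; n=6 → 6; n=7 → 10; n=8 → 15.
Orbitals: 1 + 3 + 6 + 10 + 15 = 35. With ms fixed to +1/2 there is one state per orbital, so 35 states.

35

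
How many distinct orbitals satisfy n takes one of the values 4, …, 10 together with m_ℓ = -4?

Per-shell orbital counts meeting the constraint:
n=5 → 1; n=6 → 2; n=7 → 3; n=8 → 4; n=9 → 5; n=10 → 6.
Total orbitals: 1 + 2 + 3 + 4 + 5 + 6 = 21.

21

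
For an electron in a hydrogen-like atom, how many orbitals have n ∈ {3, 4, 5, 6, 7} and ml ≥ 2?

35

Count contributing orbitals for each principal shell:
n=3 → 1; n=4 → 3; n=5 → 6; n=6 → 10; n=7 → 15.
Total orbitals: 1 + 3 + 6 + 10 + 15 = 35.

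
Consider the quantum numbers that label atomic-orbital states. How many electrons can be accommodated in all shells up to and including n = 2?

Total orbitals = 1² + 2² = 5. Doubling for spin gives 10 electrons.

10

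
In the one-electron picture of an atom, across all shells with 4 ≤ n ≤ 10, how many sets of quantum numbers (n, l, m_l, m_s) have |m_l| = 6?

Treat each shell separately and count matching orbitals:
n=7 → 2; n=8 → 4; n=9 → 6; n=10 → 8.
Orbitals: 2 + 4 + 6 + 8 = 20. Including both spin states (m_s = ±1/2) gives 2 × 20 = 40 states.

40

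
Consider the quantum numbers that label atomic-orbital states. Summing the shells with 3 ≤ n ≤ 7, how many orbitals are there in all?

135

Shell n has n² orbitals: 3²=9 + 4²=16 + 5²=25 + 6²=36 + 7²=49 = 135 orbitals.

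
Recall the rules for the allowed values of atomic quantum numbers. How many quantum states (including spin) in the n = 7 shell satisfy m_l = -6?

2

Go through l = 0, …, 6 (the values permitted for n = 7).
The (l, m_l) pairs meeting m_l = -6 give: l=6 → 1.
Orbitals: 1. Each orbital carries two spin states, so 1 × 2 = 2 states.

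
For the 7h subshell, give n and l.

The leading integer gives n = 7; the letter 'h' means l = 5.

n = 7, l = 5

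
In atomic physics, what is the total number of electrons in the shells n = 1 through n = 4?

Shell n has n² orbitals: 1²=1 + 2²=4 + 3²=9 + 4²=16 = 30 orbitals.
Two spin states per orbital: 2 × 30 = 60 electrons.

60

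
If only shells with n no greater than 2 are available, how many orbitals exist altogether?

5

Total orbitals = 1² + 2² = 5.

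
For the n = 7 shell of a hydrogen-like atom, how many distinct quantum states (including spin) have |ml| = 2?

20

For n = 7, l ranges over 0 … 6.
Contributions: l=2 → 2; l=3 → 2; l=4 → 2; l=5 → 2; l=6 → 2.
Orbitals: 2 + 2 + 2 + 2 + 2 = 10. Each orbital carries two spin states, so 10 × 2 = 20 states.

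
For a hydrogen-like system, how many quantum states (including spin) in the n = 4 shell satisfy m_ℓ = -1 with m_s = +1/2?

The n = 4 shell has ℓ = 0 through 3; check each.
The (ℓ, m_ℓ) pairs meeting m_ℓ = -1 give: ℓ=1 → 1; ℓ=2 → 1; ℓ=3 → 1.
Orbitals: 1 + 1 + 1 = 3. With m_s fixed to a single value there is one state per orbital, giving 3 states.

3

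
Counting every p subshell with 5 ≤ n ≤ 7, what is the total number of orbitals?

9

A p subshell (l = 1) exists for every n ≥ 2, so shells n = 5, 6, 7 each contribute one — 3 subshells.
Since each p subshell has 2·1+1 = 3 orbitals, the total is 3 × 3 = 9.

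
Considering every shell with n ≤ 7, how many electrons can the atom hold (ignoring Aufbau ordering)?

280

Total orbitals = 1² + 2² + 3² + 4² + 5² + 6² + 7² = 140. Doubling for spin gives 280 electrons.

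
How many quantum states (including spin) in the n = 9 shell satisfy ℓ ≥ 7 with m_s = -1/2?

The (ℓ, m_ℓ) pairs meeting ℓ ≥ 7 give: ℓ=7 → 15; ℓ=8 → 17.
Orbitals: 15 + 17 = 32. With m_s fixed to a single value there is one state per orbital, giving 32 states.

32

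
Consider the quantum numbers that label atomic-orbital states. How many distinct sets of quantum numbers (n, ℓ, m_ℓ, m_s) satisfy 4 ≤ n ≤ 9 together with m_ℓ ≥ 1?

For each n in the range, tally the orbitals obeying m_ℓ ≥ 1:
n=4 → 6; n=5 → 10; n=6 → 15; n=7 → 21; n=8 → 28; n=9 → 36.
Orbitals: 6 + 10 + 15 + 21 + 28 + 36 = 116. Including both spin states (m_s = ±1/2) gives 2 × 116 = 232 states.

232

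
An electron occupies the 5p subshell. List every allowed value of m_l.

The 5p subshell has l = 1, and m_l takes every integer from −l to +l. With l = 1 that gives the 3 values -1, 0, 1.

-1, 0, 1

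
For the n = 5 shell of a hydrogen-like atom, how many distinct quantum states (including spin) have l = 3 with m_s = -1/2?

7

Contributions: l=3 → 7.
Orbitals: 7. With m_s fixed to a single value there is one state per orbital, giving 7 states.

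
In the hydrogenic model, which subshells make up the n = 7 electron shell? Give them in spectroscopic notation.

7s, 7p, 7d, 7f, 7g, 7h, 7i

For n = 7, ℓ runs from 0 to 6. In spectroscopic notation ℓ = 0,1,2,… ↔ s,p,d,f,g,h,i, so the subshells are 7s, 7p, 7d, 7f, 7g, 7h, 7i.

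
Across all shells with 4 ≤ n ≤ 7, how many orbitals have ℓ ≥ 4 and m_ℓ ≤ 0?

34

Work shell by shell — for each n, count the (ℓ, m_ℓ) pairs that satisfy ℓ ≥ 4 and m_ℓ ≤ 0:
n=5 → 5; n=6 → 11; n=7 → 18.
Total orbitals: 5 + 11 + 18 = 34.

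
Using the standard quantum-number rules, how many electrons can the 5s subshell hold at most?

2

A subshell with l = 0 has 2l+1 = 1 orbital, each holding 2 electrons (spin ±1/2), so 1 × 2 = 2.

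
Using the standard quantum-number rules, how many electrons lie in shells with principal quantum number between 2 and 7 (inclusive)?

278

Shell n has n² orbitals: 2²=4 + 3²=9 + 4²=16 + 5²=25 + 6²=36 + 7²=49 = 139 orbitals.
Two spin states per orbital: 2 × 139 = 278 electrons.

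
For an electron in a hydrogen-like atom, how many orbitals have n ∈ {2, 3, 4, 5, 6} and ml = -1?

Per-shell orbital counts meeting the constraint:
n=2 → 1; n=3 → 2; n=4 → 3; n=5 → 4; n=6 → 5.
Total orbitals: 1 + 2 + 3 + 4 + 5 = 15.

15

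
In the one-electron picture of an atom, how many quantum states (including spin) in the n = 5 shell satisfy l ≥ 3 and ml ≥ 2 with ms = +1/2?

Per l-value: l=3 → 2; l=4 → 3.
Orbitals: 2 + 3 = 5. With ms fixed to a single value there is one state per orbital, giving 5 states.

5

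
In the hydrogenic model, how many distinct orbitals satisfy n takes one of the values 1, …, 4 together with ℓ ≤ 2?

23

Treat each shell separately and count matching orbitals:
n=1 → 1; n=2 → 4; n=3 → 9; n=4 → 9.
Total orbitals: 1 + 4 + 9 + 9 = 23.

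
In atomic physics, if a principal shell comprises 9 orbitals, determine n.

n² = 9 ⇒ n = 3.

n = 3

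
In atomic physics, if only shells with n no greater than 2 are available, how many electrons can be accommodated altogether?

10

Total orbitals = 1² + 2² = 5. Doubling for spin gives 10 electrons.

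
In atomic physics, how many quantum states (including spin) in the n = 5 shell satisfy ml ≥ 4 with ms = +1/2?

Go through l = 0, …, 4 (the values permitted for n = 5).
The (l, ml) pairs meeting ml ≥ 4 give: l=4 → 1.
Orbitals: 1. With ms fixed to a single value there is one state per orbital, giving 1 state.

1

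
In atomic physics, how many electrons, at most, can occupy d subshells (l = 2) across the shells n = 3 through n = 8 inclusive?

60

A d subshell (l = 2) exists for every n ≥ 3, so shells n = 3, 4, 5, 6, 7, 8 each contribute one — 6 subshells.
Since each d subshell holds 2(2·2+1) = 10 electrons, the total is 6 × 10 = 60.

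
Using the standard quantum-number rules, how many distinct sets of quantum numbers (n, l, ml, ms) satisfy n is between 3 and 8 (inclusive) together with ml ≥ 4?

40

For each n in the range, tally the orbitals obeying ml ≥ 4:
n=5 → 1; n=6 → 3; n=7 → 6; n=8 → 10.
Orbitals: 1 + 3 + 6 + 10 = 20. Including both spin states (ms = ±1/2) gives 2 × 20 = 40 states.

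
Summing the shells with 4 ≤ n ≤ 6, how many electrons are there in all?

154

Shell n has n² orbitals: 4²=16 + 5²=25 + 6²=36 = 77 orbitals.
Two spin states per orbital: 2 × 77 = 154 electrons.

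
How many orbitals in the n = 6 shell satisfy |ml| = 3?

6

Go through l = 0, …, 5 (the values permitted for n = 6).
Contributions: l=3 → 2; l=4 → 2; l=5 → 2.
Total orbitals: 2 + 2 + 2 = 6.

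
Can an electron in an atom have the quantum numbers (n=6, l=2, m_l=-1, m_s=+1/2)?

n = 6 is a positive integer. l = 2 satisfies 0 ≤ l ≤ n−1 = 5. m_l = -1 lies in the range −l … +l (here −2 … 2). m_s = +1/2 is one of ±1/2.
All four constraints are satisfied.

Yes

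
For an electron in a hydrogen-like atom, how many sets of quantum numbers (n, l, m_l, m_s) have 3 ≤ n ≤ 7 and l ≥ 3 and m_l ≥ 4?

20

Count contributing orbitals for each principal shell:
n=5 → 1; n=6 → 3; n=7 → 6.
Orbitals: 1 + 3 + 6 = 10. Including both spin states (m_s = ±1/2) gives 2 × 10 = 20 states.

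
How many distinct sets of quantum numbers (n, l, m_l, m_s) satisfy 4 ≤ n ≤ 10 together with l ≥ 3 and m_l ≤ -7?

Count contributing orbitals for each principal shell:
n=8 → 1; n=9 → 3; n=10 → 6.
Orbitals: 1 + 3 + 6 = 10. Including both spin states (m_s = ±1/2) gives 2 × 10 = 20 states.

20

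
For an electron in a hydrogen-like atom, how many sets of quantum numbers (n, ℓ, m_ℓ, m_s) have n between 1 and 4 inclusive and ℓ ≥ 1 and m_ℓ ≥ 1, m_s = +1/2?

10

Treat each shell separately and count matching orbitals:
n=2 → 1; n=3 → 3; n=4 → 6.
Orbitals: 1 + 3 + 6 = 10. With m_s fixed to +1/2 there is one state per orbital, so 10 states.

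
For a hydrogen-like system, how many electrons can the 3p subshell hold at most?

A subshell with ℓ = 1 has 2ℓ+1 = 3 orbitals, each holding 2 electrons (spin ±1/2), so 3 × 2 = 6.

6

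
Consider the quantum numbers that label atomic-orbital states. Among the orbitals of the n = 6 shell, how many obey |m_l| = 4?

4

With n = 6 the allowed l are 0, 1, …, 5.
Per l-value: l=4 → 2; l=5 → 2.
Total orbitals: 2 + 2 = 4.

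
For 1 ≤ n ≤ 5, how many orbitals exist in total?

Total orbitals = 1² + 2² + 3² + 4² + 5² = 55.

55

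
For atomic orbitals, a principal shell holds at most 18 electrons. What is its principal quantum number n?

2n² = 18 ⇒ n² = 9 ⇒ n = 3.

n = 3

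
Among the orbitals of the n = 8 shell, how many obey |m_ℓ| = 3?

10

Contributions: ℓ=3 → 2; ℓ=4 → 2; ℓ=5 → 2; ℓ=6 → 2; ℓ=7 → 2.
Total orbitals: 2 + 2 + 2 + 2 + 2 = 10.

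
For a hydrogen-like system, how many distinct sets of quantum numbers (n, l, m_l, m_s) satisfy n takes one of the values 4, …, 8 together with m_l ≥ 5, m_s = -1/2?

10

Go shell by shell, enumerating (l, m_l) with m_l ≥ 5:
n=6 → 1; n=7 → 3; n=8 → 6.
Orbitals: 1 + 3 + 6 = 10. With m_s fixed to -1/2 there is one state per orbital, so 10 states.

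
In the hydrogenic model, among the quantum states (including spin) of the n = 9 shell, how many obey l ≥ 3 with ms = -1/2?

72

The n = 9 shell has l = 0 through 8; check each.
Per l-value: l=3 → 7; l=4 → 9; l=5 → 11; l=6 → 13; l=7 → 15; l=8 → 17.
Orbitals: 7 + 9 + 11 + 13 + 15 + 17 = 72. With ms fixed to a single value there is one state per orbital, giving 72 states.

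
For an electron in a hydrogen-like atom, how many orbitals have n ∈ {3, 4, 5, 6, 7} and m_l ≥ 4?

Go shell by shell, enumerating (l, m_l) with m_l ≥ 4:
n=5 → 1; n=6 → 3; n=7 → 6.
Total orbitals: 1 + 3 + 6 = 10.

10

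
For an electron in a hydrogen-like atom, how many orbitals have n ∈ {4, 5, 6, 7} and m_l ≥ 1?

52

Go shell by shell, enumerating (l, m_l) with m_l ≥ 1:
n=4 → 6; n=5 → 10; n=6 → 15; n=7 → 21.
Total orbitals: 6 + 10 + 15 + 21 = 52.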